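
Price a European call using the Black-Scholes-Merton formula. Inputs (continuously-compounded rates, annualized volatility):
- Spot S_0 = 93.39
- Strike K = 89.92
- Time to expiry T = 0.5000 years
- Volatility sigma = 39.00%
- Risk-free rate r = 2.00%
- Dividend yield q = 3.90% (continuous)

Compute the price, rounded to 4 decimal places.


Answer: Price = 11.2364

Derivation:
d1 = (ln(S/K) + (r - q + 0.5*sigma^2) * T) / (sigma * sqrt(T)) = 0.24073863
d2 = d1 - sigma * sqrt(T) = -0.03503302
exp(-rT) = 0.99004983; exp(-qT) = 0.98068890
C = S_0 * exp(-qT) * N(d1) - K * exp(-rT) * N(d2)
N(d1) = 0.59512115; N(d2) = 0.48602671
C = 93.3900 * 0.98068890 * 0.59512115 - 89.9200 * 0.99004983 * 0.48602671 = 11.2364


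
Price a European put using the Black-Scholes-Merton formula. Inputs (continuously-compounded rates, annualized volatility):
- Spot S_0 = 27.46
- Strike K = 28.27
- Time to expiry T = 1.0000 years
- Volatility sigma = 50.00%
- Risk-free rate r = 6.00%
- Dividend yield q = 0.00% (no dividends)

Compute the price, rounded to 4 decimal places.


Answer: Price = 4.9302

Derivation:
d1 = (ln(S/K) + (r - q + 0.5*sigma^2) * T) / (sigma * sqrt(T)) = 0.31185846
d2 = d1 - sigma * sqrt(T) = -0.18814154
exp(-rT) = 0.94176453; exp(-qT) = 1.00000000
P = K * exp(-rT) * N(-d2) - S_0 * exp(-qT) * N(-d1)
N(-d1) = 0.37757405; N(-d2) = 0.57461715
P = 28.2700 * 0.94176453 * 0.57461715 - 27.4600 * 1.00000000 * 0.37757405 = 4.9302


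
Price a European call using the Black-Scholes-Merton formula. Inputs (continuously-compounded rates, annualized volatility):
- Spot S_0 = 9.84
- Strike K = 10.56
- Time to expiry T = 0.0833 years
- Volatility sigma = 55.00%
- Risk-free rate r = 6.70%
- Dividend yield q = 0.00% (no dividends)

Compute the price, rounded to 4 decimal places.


Answer: Price = 0.3659

Derivation:
d1 = (ln(S/K) + (r - q + 0.5*sigma^2) * T) / (sigma * sqrt(T)) = -0.33033568
d2 = d1 - sigma * sqrt(T) = -0.48907524
exp(-rT) = 0.99443445; exp(-qT) = 1.00000000
C = S_0 * exp(-qT) * N(d1) - K * exp(-rT) * N(d2)
N(d1) = 0.37057317; N(d2) = 0.31239421
C = 9.8400 * 1.00000000 * 0.37057317 - 10.5600 * 0.99443445 * 0.31239421 = 0.3659


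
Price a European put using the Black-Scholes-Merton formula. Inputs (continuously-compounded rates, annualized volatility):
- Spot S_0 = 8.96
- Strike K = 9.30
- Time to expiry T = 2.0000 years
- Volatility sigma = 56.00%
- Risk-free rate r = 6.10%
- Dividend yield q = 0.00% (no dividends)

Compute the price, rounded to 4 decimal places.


Answer: Price = 2.2968

Derivation:
d1 = (ln(S/K) + (r - q + 0.5*sigma^2) * T) / (sigma * sqrt(T)) = 0.50300019
d2 = d1 - sigma * sqrt(T) = -0.28895940
exp(-rT) = 0.88514837; exp(-qT) = 1.00000000
P = K * exp(-rT) * N(-d2) - S_0 * exp(-qT) * N(-d1)
N(-d1) = 0.30748207; N(-d2) = 0.61369378
P = 9.3000 * 0.88514837 * 0.61369378 - 8.9600 * 1.00000000 * 0.30748207 = 2.2968


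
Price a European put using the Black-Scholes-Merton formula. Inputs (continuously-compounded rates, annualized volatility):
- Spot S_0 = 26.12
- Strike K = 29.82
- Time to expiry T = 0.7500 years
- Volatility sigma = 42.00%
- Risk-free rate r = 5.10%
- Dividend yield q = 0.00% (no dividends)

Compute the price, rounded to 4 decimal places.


d1 = (ln(S/K) + (r - q + 0.5*sigma^2) * T) / (sigma * sqrt(T)) = -0.07719449
d2 = d1 - sigma * sqrt(T) = -0.44092516
exp(-rT) = 0.96247229; exp(-qT) = 1.00000000
P = K * exp(-rT) * N(-d2) - S_0 * exp(-qT) * N(-d1)
N(-d1) = 0.53076559; N(-d2) = 0.67036641
P = 29.8200 * 0.96247229 * 0.67036641 - 26.1200 * 1.00000000 * 0.53076559 = 5.3765

Answer: Price = 5.3765


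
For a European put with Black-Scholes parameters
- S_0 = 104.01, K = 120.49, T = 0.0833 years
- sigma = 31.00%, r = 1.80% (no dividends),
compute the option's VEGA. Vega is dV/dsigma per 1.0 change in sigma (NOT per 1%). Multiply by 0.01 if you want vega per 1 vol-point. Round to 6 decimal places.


Answer: Vega = 3.424419

Derivation:
d1 = -1.5823800802; d2 = -1.6718514723
phi(d1) = 0.1140746874; exp(-qT) = 1.0000000000; exp(-rT) = 0.9985017235
Vega = S * exp(-qT) * phi(d1) * sqrt(T) = 104.0100 * 1.0000000000 * 0.1140746874 * 0.2886173938 = 3.424419


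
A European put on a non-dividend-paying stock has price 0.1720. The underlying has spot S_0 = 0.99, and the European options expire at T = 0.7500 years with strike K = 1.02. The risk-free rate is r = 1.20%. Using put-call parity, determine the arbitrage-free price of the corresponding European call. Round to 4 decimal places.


Put-call parity: C - P = S_0 * exp(-qT) - K * exp(-rT).
S_0 * exp(-qT) = 0.9900 * 1.00000000 = 0.99000000
K * exp(-rT) = 1.0200 * 0.99104038 = 1.01086119
C = P + S*exp(-qT) - K*exp(-rT)
C = 0.1720 + 0.99000000 - 1.01086119 = 0.1511

Answer: Call price = 0.1511


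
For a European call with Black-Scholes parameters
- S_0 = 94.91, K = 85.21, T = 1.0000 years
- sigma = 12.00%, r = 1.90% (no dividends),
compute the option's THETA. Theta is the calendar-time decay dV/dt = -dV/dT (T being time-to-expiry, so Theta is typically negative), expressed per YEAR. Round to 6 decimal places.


Answer: Theta = -2.553001

Derivation:
d1 = 1.1167523025; d2 = 0.9967523025
phi(d1) = 0.2138444525; exp(-qT) = 1.0000000000; exp(-rT) = 0.9811793622
Theta = -S*exp(-qT)*phi(d1)*sigma/(2*sqrt(T)) - r*K*exp(-rT)*N(d2) + q*S*exp(-qT)*N(d1)
N(d1) = 0.8679498760; N(d2) = 0.8405576223; sqrt(T) = 1.0000000000
Term 1 = -94.9100 * 1.0000000000 * 0.2138444525 * 0.1200 / (2 * 1.0000000000) = -1.2177586192
Term 2 = -0.0190 * 85.2100 * 0.9811793622 * 0.8405576223 = -1.3352422375
Term 3 = 0 (no dividend yield, q = 0)
Theta = -1.2177586192 + (-1.3352422375) + (0.0000000000) = -2.553001


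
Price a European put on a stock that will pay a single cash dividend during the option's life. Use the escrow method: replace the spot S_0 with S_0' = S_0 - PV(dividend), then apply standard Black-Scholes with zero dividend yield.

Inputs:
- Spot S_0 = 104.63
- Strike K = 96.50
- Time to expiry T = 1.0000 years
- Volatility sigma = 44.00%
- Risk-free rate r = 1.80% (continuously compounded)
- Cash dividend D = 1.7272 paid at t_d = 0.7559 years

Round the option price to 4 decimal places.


Answer: Price = 13.4357

Derivation:
PV(D) = D * exp(-r * t_d) = 1.7272 * 0.98648595 = 1.70385853
S_0' = S_0 - PV(D) = 104.6300 - 1.70385853 = 102.92614147
d1 = (ln(S_0'/K) + (r + sigma^2/2)*T) / (sigma*sqrt(T)) = 0.40742875
d2 = d1 - sigma*sqrt(T) = -0.03257125
exp(-rT) = 0.98216103
N(-d1) = 0.34184656; N(-d2) = 0.51299175
P = K * exp(-rT) * N(-d2) - S_0' * N(-d1) = 96.5000 * 0.98216103 * 0.51299175 - 102.92614147 * 0.34184656 = 13.4357


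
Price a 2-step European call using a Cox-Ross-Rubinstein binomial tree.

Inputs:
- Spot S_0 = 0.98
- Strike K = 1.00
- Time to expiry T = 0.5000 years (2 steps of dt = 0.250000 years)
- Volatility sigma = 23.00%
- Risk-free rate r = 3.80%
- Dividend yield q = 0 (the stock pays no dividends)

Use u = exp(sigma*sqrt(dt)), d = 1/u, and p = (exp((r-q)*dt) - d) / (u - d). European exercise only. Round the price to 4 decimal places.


Answer: Price = V(0,0) = 0.0602

Derivation:
dt = T/N = 0.250000
u = exp(sigma*sqrt(dt)) = 1.121873; d = 1/u = 0.891366
p = (exp((r-q)*dt) - d) / (u - d) = 0.512691
Discount per step: exp(-r*dt) = 0.990545
Stock lattice S(k, i) with i counting down-moves:
  k=0: S(0,0) = 0.9800
  k=1: S(1,0) = 1.0994; S(1,1) = 0.8735
  k=2: S(2,0) = 1.2334; S(2,1) = 0.9800; S(2,2) = 0.7786
Terminal payoffs V(N, i) = max(S_T - K, 0):
  V(2,0) = 0.233428; V(2,1) = 0.000000; V(2,2) = 0.000000
Backward induction: V(k, i) = exp(-r*dt) * [p * V(k+1, i) + (1-p) * V(k+1, i+1)].
  V(1,0) = exp(-r*dt) * [p*0.233428 + (1-p)*0.000000] = 0.118545
  V(1,1) = exp(-r*dt) * [p*0.000000 + (1-p)*0.000000] = 0.000000
  V(0,0) = exp(-r*dt) * [p*0.118545 + (1-p)*0.000000] = 0.060202


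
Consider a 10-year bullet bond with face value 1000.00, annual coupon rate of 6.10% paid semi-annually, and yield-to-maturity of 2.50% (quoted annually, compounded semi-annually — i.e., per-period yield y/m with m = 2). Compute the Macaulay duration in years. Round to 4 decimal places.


Answer: Macaulay duration = 7.9796 years

Derivation:
Coupon per period c = face * coupon_rate / m = 30.500000
Periods per year m = 2; per-period yield y/m = 0.012500
Number of cashflows N = 20
Cashflows (t years, CF_t, discount factor 1/(1+y/m)^(m*t), PV):
  t = 0.5000: CF_t = 30.500000, DF = 0.987654, PV = 30.123457
  t = 1.0000: CF_t = 30.500000, DF = 0.975461, PV = 29.751562
  t = 1.5000: CF_t = 30.500000, DF = 0.963418, PV = 29.384259
  t = 2.0000: CF_t = 30.500000, DF = 0.951524, PV = 29.021490
  t = 2.5000: CF_t = 30.500000, DF = 0.939777, PV = 28.663200
  t = 3.0000: CF_t = 30.500000, DF = 0.928175, PV = 28.309334
  t = 3.5000: CF_t = 30.500000, DF = 0.916716, PV = 27.959836
  t = 4.0000: CF_t = 30.500000, DF = 0.905398, PV = 27.614653
  t = 4.5000: CF_t = 30.500000, DF = 0.894221, PV = 27.273731
  t = 5.0000: CF_t = 30.500000, DF = 0.883181, PV = 26.937018
  t = 5.5000: CF_t = 30.500000, DF = 0.872277, PV = 26.604462
  t = 6.0000: CF_t = 30.500000, DF = 0.861509, PV = 26.276012
  t = 6.5000: CF_t = 30.500000, DF = 0.850873, PV = 25.951617
  t = 7.0000: CF_t = 30.500000, DF = 0.840368, PV = 25.631227
  t = 7.5000: CF_t = 30.500000, DF = 0.829993, PV = 25.314792
  t = 8.0000: CF_t = 30.500000, DF = 0.819746, PV = 25.002264
  t = 8.5000: CF_t = 30.500000, DF = 0.809626, PV = 24.693594
  t = 9.0000: CF_t = 30.500000, DF = 0.799631, PV = 24.388734
  t = 9.5000: CF_t = 30.500000, DF = 0.789759, PV = 24.087639
  t = 10.0000: CF_t = 1030.500000, DF = 0.780009, PV = 803.798809
Price P = sum_t PV_t = 1316.787690
Macaulay numerator sum_t t * PV_t:
  t * PV_t at t = 0.5000: 15.061728
  t * PV_t at t = 1.0000: 29.751562
  t * PV_t at t = 1.5000: 44.076389
  t * PV_t at t = 2.0000: 58.042981
  t * PV_t at t = 2.5000: 71.658001
  t * PV_t at t = 3.0000: 84.928001
  t * PV_t at t = 3.5000: 97.859425
  t * PV_t at t = 4.0000: 110.458610
  t * PV_t at t = 4.5000: 122.731789
  t * PV_t at t = 5.0000: 134.685091
  t * PV_t at t = 5.5000: 146.324544
  t * PV_t at t = 6.0000: 157.656074
  t * PV_t at t = 6.5000: 168.685511
  t * PV_t at t = 7.0000: 179.418587
  t * PV_t at t = 7.5000: 189.860939
  t * PV_t at t = 8.0000: 200.018109
  t * PV_t at t = 8.5000: 209.895546
  t * PV_t at t = 9.0000: 219.498610
  t * PV_t at t = 9.5000: 228.832570
  t * PV_t at t = 10.0000: 8037.988090
Macaulay duration D = (sum_t t * PV_t) / P = 10507.432159 / 1316.787690 = 7.979595


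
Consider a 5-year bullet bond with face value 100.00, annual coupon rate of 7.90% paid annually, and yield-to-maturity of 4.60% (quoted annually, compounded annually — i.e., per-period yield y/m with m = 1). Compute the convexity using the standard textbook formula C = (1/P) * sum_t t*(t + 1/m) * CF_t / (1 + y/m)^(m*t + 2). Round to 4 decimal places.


Coupon per period c = face * coupon_rate / m = 7.900000
Periods per year m = 1; per-period yield y/m = 0.046000
Number of cashflows N = 5
Cashflows (t years, CF_t, discount factor 1/(1+y/m)^(m*t), PV):
  t = 1.0000: CF_t = 7.900000, DF = 0.956023, PV = 7.552581
  t = 2.0000: CF_t = 7.900000, DF = 0.913980, PV = 7.220441
  t = 3.0000: CF_t = 7.900000, DF = 0.873786, PV = 6.902907
  t = 4.0000: CF_t = 7.900000, DF = 0.835359, PV = 6.599338
  t = 5.0000: CF_t = 107.900000, DF = 0.798623, PV = 86.171375
Price P = sum_t PV_t = 114.446642
Convexity numerator sum_t t*(t + 1/m) * CF_t / (1+y/m)^(m*t + 2):
  t = 1.0000: term = 13.805814
  t = 2.0000: term = 39.596026
  t = 3.0000: term = 75.709419
  t = 4.0000: term = 120.633236
  t = 5.0000: term = 2362.767060
Convexity = (1/P) * sum = 2612.511557 / 114.446642 = 22.827333

Answer: Convexity = 22.8273


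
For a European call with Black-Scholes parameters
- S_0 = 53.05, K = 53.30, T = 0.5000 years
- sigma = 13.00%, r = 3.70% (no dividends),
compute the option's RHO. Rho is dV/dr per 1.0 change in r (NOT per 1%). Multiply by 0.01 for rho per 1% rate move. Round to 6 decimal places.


Answer: Rho = 14.165760

Derivation:
d1 = 0.1960702005; d2 = 0.1041463190
phi(d1) = 0.3913471368; exp(-qT) = 1.0000000000; exp(-rT) = 0.9816700746
N(d2) = 0.5414733833
Rho = K*T*exp(-rT)*N(d2) = 53.3000 * 0.5000 * 0.9816700746 * 0.5414733833 = 14.165760


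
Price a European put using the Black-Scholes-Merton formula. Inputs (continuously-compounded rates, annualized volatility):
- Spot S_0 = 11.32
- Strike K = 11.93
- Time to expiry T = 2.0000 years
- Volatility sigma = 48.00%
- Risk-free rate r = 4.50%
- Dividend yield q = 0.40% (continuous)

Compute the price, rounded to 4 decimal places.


Answer: Price = 2.7797

Derivation:
d1 = (ln(S/K) + (r - q + 0.5*sigma^2) * T) / (sigma * sqrt(T)) = 0.38289072
d2 = d1 - sigma * sqrt(T) = -0.29593179
exp(-rT) = 0.91393119; exp(-qT) = 0.99203191
P = K * exp(-rT) * N(-d2) - S_0 * exp(-qT) * N(-d1)
N(-d1) = 0.35090040; N(-d2) = 0.61635892
P = 11.9300 * 0.91393119 * 0.61635892 - 11.3200 * 0.99203191 * 0.35090040 = 2.7797


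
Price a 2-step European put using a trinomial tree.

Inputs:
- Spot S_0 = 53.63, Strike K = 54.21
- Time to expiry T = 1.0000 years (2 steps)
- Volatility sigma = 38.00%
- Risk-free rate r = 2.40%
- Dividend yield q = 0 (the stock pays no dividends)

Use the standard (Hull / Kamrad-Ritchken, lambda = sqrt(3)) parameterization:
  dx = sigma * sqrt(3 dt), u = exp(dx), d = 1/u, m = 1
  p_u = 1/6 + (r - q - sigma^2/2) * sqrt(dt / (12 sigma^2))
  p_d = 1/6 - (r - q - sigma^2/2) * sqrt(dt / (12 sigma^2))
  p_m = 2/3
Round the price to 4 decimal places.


dt = T/N = 0.500000; dx = sigma*sqrt(3*dt) = 0.465403
u = exp(dx) = 1.592656; d = 1/u = 0.627882
p_u = 0.140775, p_m = 0.666667, p_d = 0.192558
Discount per step: exp(-r*dt) = 0.988072
Stock lattice S(k, j) with j the centered position index:
  k=0: S(0,+0) = 53.6300
  k=1: S(1,-1) = 33.6733; S(1,+0) = 53.6300; S(1,+1) = 85.4141
  k=2: S(2,-2) = 21.1429; S(2,-1) = 33.6733; S(2,+0) = 53.6300; S(2,+1) = 85.4141; S(2,+2) = 136.0353
Terminal payoffs V(N, j) = max(K - S_T, 0):
  V(2,-2) = 33.067135; V(2,-1) = 20.536689; V(2,+0) = 0.580000; V(2,+1) = 0.000000; V(2,+2) = 0.000000
Backward induction: V(k, j) = exp(-r*dt) * [p_u * V(k+1, j+1) + p_m * V(k+1, j) + p_d * V(k+1, j-1)]
  V(1,-1) = exp(-r*dt) * [p_u*0.580000 + p_m*20.536689 + p_d*33.067135] = 19.899887
  V(1,+0) = exp(-r*dt) * [p_u*0.000000 + p_m*0.580000 + p_d*20.536689] = 4.289392
  V(1,+1) = exp(-r*dt) * [p_u*0.000000 + p_m*0.000000 + p_d*0.580000] = 0.110352
  V(0,+0) = exp(-r*dt) * [p_u*0.110352 + p_m*4.289392 + p_d*19.899887] = 6.627012

Answer: Price = V(0,0) = 6.6270


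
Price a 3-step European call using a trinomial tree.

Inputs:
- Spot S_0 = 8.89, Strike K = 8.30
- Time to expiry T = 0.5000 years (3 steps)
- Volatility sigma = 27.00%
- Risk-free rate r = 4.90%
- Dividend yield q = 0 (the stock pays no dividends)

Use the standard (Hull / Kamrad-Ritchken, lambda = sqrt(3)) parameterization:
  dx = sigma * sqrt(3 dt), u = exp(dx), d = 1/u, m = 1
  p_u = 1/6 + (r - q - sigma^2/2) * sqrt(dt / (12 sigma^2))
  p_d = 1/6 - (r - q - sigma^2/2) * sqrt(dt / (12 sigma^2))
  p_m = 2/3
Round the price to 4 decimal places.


Answer: Price = V(0,0) = 1.1302

Derivation:
dt = T/N = 0.166667; dx = sigma*sqrt(3*dt) = 0.190919
u = exp(dx) = 1.210361; d = 1/u = 0.826200
p_u = 0.172145, p_m = 0.666667, p_d = 0.161189
Discount per step: exp(-r*dt) = 0.991867
Stock lattice S(k, j) with j the centered position index:
  k=0: S(0,+0) = 8.8900
  k=1: S(1,-1) = 7.3449; S(1,+0) = 8.8900; S(1,+1) = 10.7601
  k=2: S(2,-2) = 6.0684; S(2,-1) = 7.3449; S(2,+0) = 8.8900; S(2,+1) = 10.7601; S(2,+2) = 13.0236
  k=3: S(3,-3) = 5.0137; S(3,-2) = 6.0684; S(3,-1) = 7.3449; S(3,+0) = 8.8900; S(3,+1) = 10.7601; S(3,+2) = 13.0236; S(3,+3) = 15.7633
Terminal payoffs V(N, j) = max(S_T - K, 0):
  V(3,-3) = 0.000000; V(3,-2) = 0.000000; V(3,-1) = 0.000000; V(3,+0) = 0.590000; V(3,+1) = 2.460111; V(3,+2) = 4.723621; V(3,+3) = 7.463286
Backward induction: V(k, j) = exp(-r*dt) * [p_u * V(k+1, j+1) + p_m * V(k+1, j) + p_d * V(k+1, j-1)]
  V(2,-2) = exp(-r*dt) * [p_u*0.000000 + p_m*0.000000 + p_d*0.000000] = 0.000000
  V(2,-1) = exp(-r*dt) * [p_u*0.590000 + p_m*0.000000 + p_d*0.000000] = 0.100739
  V(2,+0) = exp(-r*dt) * [p_u*2.460111 + p_m*0.590000 + p_d*0.000000] = 0.810184
  V(2,+1) = exp(-r*dt) * [p_u*4.723621 + p_m*2.460111 + p_d*0.590000] = 2.527595
  V(2,+2) = exp(-r*dt) * [p_u*7.463286 + p_m*4.723621 + p_d*2.460111] = 4.791099
  V(1,-1) = exp(-r*dt) * [p_u*0.810184 + p_m*0.100739 + p_d*0.000000] = 0.204948
  V(1,+0) = exp(-r*dt) * [p_u*2.527595 + p_m*0.810184 + p_d*0.100739] = 0.983409
  V(1,+1) = exp(-r*dt) * [p_u*4.791099 + p_m*2.527595 + p_d*0.810184] = 2.618942
  V(0,+0) = exp(-r*dt) * [p_u*2.618942 + p_m*0.983409 + p_d*0.204948] = 1.130210


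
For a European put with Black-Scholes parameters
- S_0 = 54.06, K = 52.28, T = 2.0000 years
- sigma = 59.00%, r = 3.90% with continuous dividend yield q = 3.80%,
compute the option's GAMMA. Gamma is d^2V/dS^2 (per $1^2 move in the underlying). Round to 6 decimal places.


d1 = 0.4597160682; d2 = -0.3746699336
phi(d1) = 0.3589371538; exp(-qT) = 0.9268162066; exp(-rT) = 0.9249644265
Gamma = exp(-qT) * phi(d1) / (S * sigma * sqrt(T)) = 0.9268162066 * 0.3589371538 / (54.0600 * 0.5900 * 1.4142135624) = 0.007375

Answer: Gamma = 0.007375


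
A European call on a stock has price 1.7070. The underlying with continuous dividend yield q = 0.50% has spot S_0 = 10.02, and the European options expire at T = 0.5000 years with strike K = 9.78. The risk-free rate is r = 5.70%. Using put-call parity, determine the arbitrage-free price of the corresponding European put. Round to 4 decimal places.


Answer: Put price = 1.2172

Derivation:
Put-call parity: C - P = S_0 * exp(-qT) - K * exp(-rT).
S_0 * exp(-qT) = 10.0200 * 0.99750312 = 9.99498129
K * exp(-rT) = 9.7800 * 0.97190229 = 9.50520444
P = C - S*exp(-qT) + K*exp(-rT)
P = 1.7070 - 9.99498129 + 9.50520444 = 1.2172


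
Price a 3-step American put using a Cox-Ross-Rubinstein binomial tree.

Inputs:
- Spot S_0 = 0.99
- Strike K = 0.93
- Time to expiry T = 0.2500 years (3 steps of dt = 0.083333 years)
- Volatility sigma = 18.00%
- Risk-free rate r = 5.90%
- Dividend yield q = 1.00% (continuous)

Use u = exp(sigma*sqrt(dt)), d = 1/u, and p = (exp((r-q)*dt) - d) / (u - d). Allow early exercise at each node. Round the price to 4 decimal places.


Answer: Price = V(0,0) = 0.0087

Derivation:
dt = T/N = 0.083333
u = exp(sigma*sqrt(dt)) = 1.053335; d = 1/u = 0.949365
p = (exp((r-q)*dt) - d) / (u - d) = 0.526367
Discount per step: exp(-r*dt) = 0.995095
Stock lattice S(k, i) with i counting down-moves:
  k=0: S(0,0) = 0.9900
  k=1: S(1,0) = 1.0428; S(1,1) = 0.9399
  k=2: S(2,0) = 1.0984; S(2,1) = 0.9900; S(2,2) = 0.8923
  k=3: S(3,0) = 1.1570; S(3,1) = 1.0428; S(3,2) = 0.9399; S(3,3) = 0.8471
Terminal payoffs V(N, i) = max(K - S_T, 0):
  V(3,0) = 0.000000; V(3,1) = 0.000000; V(3,2) = 0.000000; V(3,3) = 0.082899
Backward induction: V(k, i) = exp(-r*dt) * [p * V(k+1, i) + (1-p) * V(k+1, i+1)]; then take max(V_cont, immediate exercise) for American.
  V(2,0) = exp(-r*dt) * [p*0.000000 + (1-p)*0.000000] = 0.000000; exercise = 0.000000; V(2,0) = max -> 0.000000
  V(2,1) = exp(-r*dt) * [p*0.000000 + (1-p)*0.000000] = 0.000000; exercise = 0.000000; V(2,1) = max -> 0.000000
  V(2,2) = exp(-r*dt) * [p*0.000000 + (1-p)*0.082899] = 0.039071; exercise = 0.037718; V(2,2) = max -> 0.039071
  V(1,0) = exp(-r*dt) * [p*0.000000 + (1-p)*0.000000] = 0.000000; exercise = 0.000000; V(1,0) = max -> 0.000000
  V(1,1) = exp(-r*dt) * [p*0.000000 + (1-p)*0.039071] = 0.018415; exercise = 0.000000; V(1,1) = max -> 0.018415
  V(0,0) = exp(-r*dt) * [p*0.000000 + (1-p)*0.018415] = 0.008679; exercise = 0.000000; V(0,0) = max -> 0.008679


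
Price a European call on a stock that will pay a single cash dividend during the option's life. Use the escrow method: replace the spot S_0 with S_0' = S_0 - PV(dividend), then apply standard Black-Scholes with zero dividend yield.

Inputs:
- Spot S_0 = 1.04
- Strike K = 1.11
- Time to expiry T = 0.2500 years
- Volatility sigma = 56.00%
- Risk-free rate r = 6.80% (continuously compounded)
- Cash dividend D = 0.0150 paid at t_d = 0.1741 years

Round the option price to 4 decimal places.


PV(D) = D * exp(-r * t_d) = 0.0150 * 0.98823100 = 0.01482347
S_0' = S_0 - PV(D) = 1.0400 - 0.01482347 = 1.02517653
d1 = (ln(S_0'/K) + (r + sigma^2/2)*T) / (sigma*sqrt(T)) = -0.08319710
d2 = d1 - sigma*sqrt(T) = -0.36319710
exp(-rT) = 0.98314368
N(d1) = 0.46684741; N(d2) = 0.35822883
C = S_0' * N(d1) - K * exp(-rT) * N(d2) = 1.02517653 * 0.46684741 - 1.1100 * 0.98314368 * 0.35822883 = 0.0877

Answer: Price = 0.0877


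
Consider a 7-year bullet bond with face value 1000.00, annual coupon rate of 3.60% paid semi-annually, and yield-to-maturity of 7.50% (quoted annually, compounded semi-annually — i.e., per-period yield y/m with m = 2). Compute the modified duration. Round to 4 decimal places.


Coupon per period c = face * coupon_rate / m = 18.000000
Periods per year m = 2; per-period yield y/m = 0.037500
Number of cashflows N = 14
Cashflows (t years, CF_t, discount factor 1/(1+y/m)^(m*t), PV):
  t = 0.5000: CF_t = 18.000000, DF = 0.963855, PV = 17.349398
  t = 1.0000: CF_t = 18.000000, DF = 0.929017, PV = 16.722311
  t = 1.5000: CF_t = 18.000000, DF = 0.895438, PV = 16.117890
  t = 2.0000: CF_t = 18.000000, DF = 0.863073, PV = 15.535316
  t = 2.5000: CF_t = 18.000000, DF = 0.831878, PV = 14.973798
  t = 3.0000: CF_t = 18.000000, DF = 0.801810, PV = 14.432577
  t = 3.5000: CF_t = 18.000000, DF = 0.772829, PV = 13.910917
  t = 4.0000: CF_t = 18.000000, DF = 0.744895, PV = 13.408113
  t = 4.5000: CF_t = 18.000000, DF = 0.717971, PV = 12.923482
  t = 5.0000: CF_t = 18.000000, DF = 0.692020, PV = 12.456369
  t = 5.5000: CF_t = 18.000000, DF = 0.667008, PV = 12.006138
  t = 6.0000: CF_t = 18.000000, DF = 0.642899, PV = 11.572182
  t = 6.5000: CF_t = 18.000000, DF = 0.619662, PV = 11.153910
  t = 7.0000: CF_t = 1018.000000, DF = 0.597264, PV = 608.015013
Price P = sum_t PV_t = 790.577413
First compute Macaulay numerator sum_t t * PV_t:
  t * PV_t at t = 0.5000: 8.674699
  t * PV_t at t = 1.0000: 16.722311
  t * PV_t at t = 1.5000: 24.176835
  t * PV_t at t = 2.0000: 31.070631
  t * PV_t at t = 2.5000: 37.434496
  t * PV_t at t = 3.0000: 43.297730
  t * PV_t at t = 3.5000: 48.688210
  t * PV_t at t = 4.0000: 53.632452
  t * PV_t at t = 4.5000: 58.155671
  t * PV_t at t = 5.0000: 62.281843
  t * PV_t at t = 5.5000: 66.033761
  t * PV_t at t = 6.0000: 69.433090
  t * PV_t at t = 6.5000: 72.500415
  t * PV_t at t = 7.0000: 4256.105088
Macaulay duration D = 4848.207232 / 790.577413 = 6.132489
Modified duration = D / (1 + y/m) = 6.132489 / (1 + 0.037500) = 5.910833

Answer: Modified duration = 5.9108


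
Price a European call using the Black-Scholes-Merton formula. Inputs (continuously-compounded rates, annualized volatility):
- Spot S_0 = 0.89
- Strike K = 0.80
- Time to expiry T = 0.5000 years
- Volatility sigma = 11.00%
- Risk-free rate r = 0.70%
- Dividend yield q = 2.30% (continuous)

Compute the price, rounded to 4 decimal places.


Answer: Price = 0.0858

Derivation:
d1 = (ln(S/K) + (r - q + 0.5*sigma^2) * T) / (sigma * sqrt(T)) = 1.30666564
d2 = d1 - sigma * sqrt(T) = 1.22888390
exp(-rT) = 0.99650612; exp(-qT) = 0.98856587
C = S_0 * exp(-qT) * N(d1) - K * exp(-rT) * N(d2)
N(d1) = 0.90433685; N(d2) = 0.89044233
C = 0.8900 * 0.98856587 * 0.90433685 - 0.8000 * 0.99650612 * 0.89044233 = 0.0858


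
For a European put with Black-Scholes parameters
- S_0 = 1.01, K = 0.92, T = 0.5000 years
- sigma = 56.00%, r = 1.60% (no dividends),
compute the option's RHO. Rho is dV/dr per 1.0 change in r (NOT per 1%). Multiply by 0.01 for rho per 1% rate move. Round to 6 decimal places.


Answer: Rho = -0.217630

Derivation:
d1 = 0.4538916908; d2 = 0.0579118933
phi(d1) = 0.3598934129; exp(-qT) = 1.0000000000; exp(-rT) = 0.9920319148
N(-d2) = 0.4769094048
Rho = -K*T*exp(-rT)*N(-d2) = -0.9200 * 0.5000 * 0.9920319148 * 0.4769094048 = -0.217630


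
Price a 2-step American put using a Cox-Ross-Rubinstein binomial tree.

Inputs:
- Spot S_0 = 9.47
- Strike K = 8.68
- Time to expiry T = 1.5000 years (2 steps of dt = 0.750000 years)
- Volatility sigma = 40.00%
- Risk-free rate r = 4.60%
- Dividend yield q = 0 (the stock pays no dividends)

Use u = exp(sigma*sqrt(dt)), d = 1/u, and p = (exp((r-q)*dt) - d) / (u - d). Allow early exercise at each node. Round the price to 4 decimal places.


Answer: Price = V(0,0) = 1.0577

Derivation:
dt = T/N = 0.750000
u = exp(sigma*sqrt(dt)) = 1.413982; d = 1/u = 0.707222
p = (exp((r-q)*dt) - d) / (u - d) = 0.463919
Discount per step: exp(-r*dt) = 0.966088
Stock lattice S(k, i) with i counting down-moves:
  k=0: S(0,0) = 9.4700
  k=1: S(1,0) = 13.3904; S(1,1) = 6.6974
  k=2: S(2,0) = 18.9338; S(2,1) = 9.4700; S(2,2) = 4.7365
Terminal payoffs V(N, i) = max(K - S_T, 0):
  V(2,0) = 0.000000; V(2,1) = 0.000000; V(2,2) = 3.943452
Backward induction: V(k, i) = exp(-r*dt) * [p * V(k+1, i) + (1-p) * V(k+1, i+1)]; then take max(V_cont, immediate exercise) for American.
  V(1,0) = exp(-r*dt) * [p*0.000000 + (1-p)*0.000000] = 0.000000; exercise = 0.000000; V(1,0) = max -> 0.000000
  V(1,1) = exp(-r*dt) * [p*0.000000 + (1-p)*3.943452] = 2.042319; exercise = 1.982604; V(1,1) = max -> 2.042319
  V(0,0) = exp(-r*dt) * [p*0.000000 + (1-p)*2.042319] = 1.057720; exercise = 0.000000; V(0,0) = max -> 1.057720


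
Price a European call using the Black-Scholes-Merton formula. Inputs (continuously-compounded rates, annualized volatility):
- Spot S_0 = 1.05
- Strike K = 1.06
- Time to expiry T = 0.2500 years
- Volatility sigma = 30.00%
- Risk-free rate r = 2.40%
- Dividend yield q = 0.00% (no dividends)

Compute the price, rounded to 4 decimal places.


d1 = (ln(S/K) + (r - q + 0.5*sigma^2) * T) / (sigma * sqrt(T)) = 0.05180837
d2 = d1 - sigma * sqrt(T) = -0.09819163
exp(-rT) = 0.99401796; exp(-qT) = 1.00000000
C = S_0 * exp(-qT) * N(d1) - K * exp(-rT) * N(d2)
N(d1) = 0.52065931; N(d2) = 0.46089007
C = 1.0500 * 1.00000000 * 0.52065931 - 1.0600 * 0.99401796 * 0.46089007 = 0.0611

Answer: Price = 0.0611


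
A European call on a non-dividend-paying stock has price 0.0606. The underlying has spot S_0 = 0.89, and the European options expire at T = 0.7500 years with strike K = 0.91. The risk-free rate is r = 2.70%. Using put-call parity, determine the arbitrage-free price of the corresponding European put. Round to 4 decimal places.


Put-call parity: C - P = S_0 * exp(-qT) - K * exp(-rT).
S_0 * exp(-qT) = 0.8900 * 1.00000000 = 0.89000000
K * exp(-rT) = 0.9100 * 0.97995365 = 0.89175783
P = C - S*exp(-qT) + K*exp(-rT)
P = 0.0606 - 0.89000000 + 0.89175783 = 0.0624

Answer: Put price = 0.0624


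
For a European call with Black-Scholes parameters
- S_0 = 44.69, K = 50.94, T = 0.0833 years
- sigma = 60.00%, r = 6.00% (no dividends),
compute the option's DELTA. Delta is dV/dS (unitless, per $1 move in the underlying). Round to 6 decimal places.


Answer: Delta = 0.260941

Derivation:
d1 = -0.6404482716; d2 = -0.8136187079
phi(d1) = 0.3249689865; exp(-qT) = 1.0000000000; exp(-rT) = 0.9950144692
N(d1) = 0.2609406044
Delta = exp(-qT) * N(d1) = 1.0000000000 * 0.2609406044 = 0.260941


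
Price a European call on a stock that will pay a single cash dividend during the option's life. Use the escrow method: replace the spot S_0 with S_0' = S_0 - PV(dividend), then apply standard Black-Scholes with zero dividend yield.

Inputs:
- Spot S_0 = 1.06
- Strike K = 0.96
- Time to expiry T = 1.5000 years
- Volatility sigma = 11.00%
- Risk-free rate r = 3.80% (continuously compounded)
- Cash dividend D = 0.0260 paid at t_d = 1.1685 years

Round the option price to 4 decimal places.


Answer: Price = 0.1395

Derivation:
PV(D) = D * exp(-r * t_d) = 0.0260 * 0.95656838 = 0.02487078
S_0' = S_0 - PV(D) = 1.0600 - 0.02487078 = 1.03512922
d1 = (ln(S_0'/K) + (r + sigma^2/2)*T) / (sigma*sqrt(T)) = 1.04974194
d2 = d1 - sigma*sqrt(T) = 0.91502000
exp(-rT) = 0.94459407
N(d1) = 0.85308161; N(d2) = 0.81990943
C = S_0' * N(d1) - K * exp(-rT) * N(d2) = 1.03512922 * 0.85308161 - 0.9600 * 0.94459407 * 0.81990943 = 0.1395


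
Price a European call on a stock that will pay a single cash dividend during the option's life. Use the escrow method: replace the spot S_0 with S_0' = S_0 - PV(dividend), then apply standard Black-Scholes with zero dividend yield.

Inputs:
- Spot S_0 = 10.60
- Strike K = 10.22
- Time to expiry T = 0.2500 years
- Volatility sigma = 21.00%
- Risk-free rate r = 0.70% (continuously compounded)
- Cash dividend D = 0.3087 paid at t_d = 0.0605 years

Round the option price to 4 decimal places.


PV(D) = D * exp(-r * t_d) = 0.3087 * 0.99957659 = 0.30856929
S_0' = S_0 - PV(D) = 10.6000 - 0.30856929 = 10.29143071
d1 = (ln(S_0'/K) + (r + sigma^2/2)*T) / (sigma*sqrt(T)) = 0.13549994
d2 = d1 - sigma*sqrt(T) = 0.03049994
exp(-rT) = 0.99825153
N(d1) = 0.55389170; N(d2) = 0.51216583
C = S_0' * N(d1) - K * exp(-rT) * N(d2) = 10.29143071 * 0.55389170 - 10.2200 * 0.99825153 * 0.51216583 = 0.4752

Answer: Price = 0.4752


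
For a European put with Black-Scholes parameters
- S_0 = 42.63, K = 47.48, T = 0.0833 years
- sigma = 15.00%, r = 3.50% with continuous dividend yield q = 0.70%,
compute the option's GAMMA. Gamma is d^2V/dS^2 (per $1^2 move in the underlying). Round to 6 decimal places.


Answer: Gamma = 0.011743

Derivation:
d1 = -2.4133637637; d2 = -2.4566563728
phi(d1) = 0.0216857295; exp(-qT) = 0.9994170700; exp(-rT) = 0.9970887459
Gamma = exp(-qT) * phi(d1) / (S * sigma * sqrt(T)) = 0.9994170700 * 0.0216857295 / (42.6300 * 0.1500 * 0.2886173938) = 0.011743


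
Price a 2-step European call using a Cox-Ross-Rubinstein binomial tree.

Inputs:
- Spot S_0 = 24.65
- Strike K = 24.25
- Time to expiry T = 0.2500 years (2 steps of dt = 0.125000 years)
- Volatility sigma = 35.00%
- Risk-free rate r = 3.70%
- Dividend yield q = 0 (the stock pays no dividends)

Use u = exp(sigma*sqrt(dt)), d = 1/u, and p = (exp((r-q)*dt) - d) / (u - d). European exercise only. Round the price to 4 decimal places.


Answer: Price = V(0,0) = 1.9241

Derivation:
dt = T/N = 0.125000
u = exp(sigma*sqrt(dt)) = 1.131726; d = 1/u = 0.883606
p = (exp((r-q)*dt) - d) / (u - d) = 0.487787
Discount per step: exp(-r*dt) = 0.995386
Stock lattice S(k, i) with i counting down-moves:
  k=0: S(0,0) = 24.6500
  k=1: S(1,0) = 27.8970; S(1,1) = 21.7809
  k=2: S(2,0) = 31.5718; S(2,1) = 24.6500; S(2,2) = 19.2457
Terminal payoffs V(N, i) = max(S_T - K, 0):
  V(2,0) = 7.321799; V(2,1) = 0.400000; V(2,2) = 0.000000
Backward induction: V(k, i) = exp(-r*dt) * [p * V(k+1, i) + (1-p) * V(k+1, i+1)].
  V(1,0) = exp(-r*dt) * [p*7.321799 + (1-p)*0.400000] = 3.758937
  V(1,1) = exp(-r*dt) * [p*0.400000 + (1-p)*0.000000] = 0.194214
  V(0,0) = exp(-r*dt) * [p*3.758937 + (1-p)*0.194214] = 1.924120


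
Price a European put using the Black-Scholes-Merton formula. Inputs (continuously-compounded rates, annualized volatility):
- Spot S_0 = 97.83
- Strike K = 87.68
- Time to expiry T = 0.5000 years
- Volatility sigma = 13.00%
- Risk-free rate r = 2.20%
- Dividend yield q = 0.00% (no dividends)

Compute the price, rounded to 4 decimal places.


d1 = (ln(S/K) + (r - q + 0.5*sigma^2) * T) / (sigma * sqrt(T)) = 1.35723659
d2 = d1 - sigma * sqrt(T) = 1.26531271
exp(-rT) = 0.98906028; exp(-qT) = 1.00000000
P = K * exp(-rT) * N(-d2) - S_0 * exp(-qT) * N(-d1)
N(-d1) = 0.08735302; N(-d2) = 0.10287963
P = 87.6800 * 0.98906028 * 0.10287963 - 97.8300 * 1.00000000 * 0.08735302 = 0.3761

Answer: Price = 0.3761


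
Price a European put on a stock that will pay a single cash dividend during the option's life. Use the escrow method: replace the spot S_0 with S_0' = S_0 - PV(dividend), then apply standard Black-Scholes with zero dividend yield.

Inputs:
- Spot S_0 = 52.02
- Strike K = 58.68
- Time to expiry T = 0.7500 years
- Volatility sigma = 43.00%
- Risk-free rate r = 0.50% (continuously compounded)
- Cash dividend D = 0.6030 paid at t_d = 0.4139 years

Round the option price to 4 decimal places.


PV(D) = D * exp(-r * t_d) = 0.6030 * 0.99793264 = 0.60175338
S_0' = S_0 - PV(D) = 52.0200 - 0.60175338 = 51.41824662
d1 = (ln(S_0'/K) + (r + sigma^2/2)*T) / (sigma*sqrt(T)) = -0.15848493
d2 = d1 - sigma*sqrt(T) = -0.53087586
exp(-rT) = 0.99625702
N(-d1) = 0.56296265; N(-d2) = 0.70224760
P = K * exp(-rT) * N(-d2) - S_0' * N(-d1) = 58.6800 * 0.99625702 * 0.70224760 - 51.41824662 * 0.56296265 = 12.1071

Answer: Price = 12.1071


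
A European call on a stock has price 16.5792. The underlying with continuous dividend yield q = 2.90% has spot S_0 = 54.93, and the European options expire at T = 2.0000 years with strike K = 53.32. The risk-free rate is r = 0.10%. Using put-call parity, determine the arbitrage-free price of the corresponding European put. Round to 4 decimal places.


Answer: Put price = 17.9580

Derivation:
Put-call parity: C - P = S_0 * exp(-qT) - K * exp(-rT).
S_0 * exp(-qT) = 54.9300 * 0.94364995 = 51.83469161
K * exp(-rT) = 53.3200 * 0.99800200 = 53.21346657
P = C - S*exp(-qT) + K*exp(-rT)
P = 16.5792 - 51.83469161 + 53.21346657 = 17.9580


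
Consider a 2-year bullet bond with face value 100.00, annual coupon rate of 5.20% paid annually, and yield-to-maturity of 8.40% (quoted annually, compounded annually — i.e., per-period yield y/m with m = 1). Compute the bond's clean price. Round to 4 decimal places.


Coupon per period c = face * coupon_rate / m = 5.200000
Periods per year m = 1; per-period yield y/m = 0.084000
Number of cashflows N = 2
Cashflows (t years, CF_t, discount factor 1/(1+y/m)^(m*t), PV):
  t = 1.0000: CF_t = 5.200000, DF = 0.922509, PV = 4.797048
  t = 2.0000: CF_t = 105.200000, DF = 0.851023, PV = 89.527648
Price P = sum_t PV_t = 94.324696

Answer: Price = 94.3247


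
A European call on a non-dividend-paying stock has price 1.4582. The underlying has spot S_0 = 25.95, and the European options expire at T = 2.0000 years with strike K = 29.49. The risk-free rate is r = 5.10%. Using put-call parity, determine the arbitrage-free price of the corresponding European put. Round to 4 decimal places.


Put-call parity: C - P = S_0 * exp(-qT) - K * exp(-rT).
S_0 * exp(-qT) = 25.9500 * 1.00000000 = 25.95000000
K * exp(-rT) = 29.4900 * 0.90302955 = 26.63034148
P = C - S*exp(-qT) + K*exp(-rT)
P = 1.4582 - 25.95000000 + 26.63034148 = 2.1385

Answer: Put price = 2.1385


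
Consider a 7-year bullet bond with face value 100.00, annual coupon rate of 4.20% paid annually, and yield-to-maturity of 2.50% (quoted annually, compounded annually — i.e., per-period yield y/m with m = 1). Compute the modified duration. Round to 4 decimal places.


Answer: Modified duration = 6.1016

Derivation:
Coupon per period c = face * coupon_rate / m = 4.200000
Periods per year m = 1; per-period yield y/m = 0.025000
Number of cashflows N = 7
Cashflows (t years, CF_t, discount factor 1/(1+y/m)^(m*t), PV):
  t = 1.0000: CF_t = 4.200000, DF = 0.975610, PV = 4.097561
  t = 2.0000: CF_t = 4.200000, DF = 0.951814, PV = 3.997620
  t = 3.0000: CF_t = 4.200000, DF = 0.928599, PV = 3.900118
  t = 4.0000: CF_t = 4.200000, DF = 0.905951, PV = 3.804993
  t = 5.0000: CF_t = 4.200000, DF = 0.883854, PV = 3.712188
  t = 6.0000: CF_t = 4.200000, DF = 0.862297, PV = 3.621647
  t = 7.0000: CF_t = 104.200000, DF = 0.841265, PV = 87.659837
Price P = sum_t PV_t = 110.793964
First compute Macaulay numerator sum_t t * PV_t:
  t * PV_t at t = 1.0000: 4.097561
  t * PV_t at t = 2.0000: 7.995241
  t * PV_t at t = 3.0000: 11.700353
  t * PV_t at t = 4.0000: 15.219971
  t * PV_t at t = 5.0000: 18.560940
  t * PV_t at t = 6.0000: 21.729881
  t * PV_t at t = 7.0000: 613.618862
Macaulay duration D = 692.922809 / 110.793964 = 6.254157
Modified duration = D / (1 + y/m) = 6.254157 / (1 + 0.025000) = 6.101616


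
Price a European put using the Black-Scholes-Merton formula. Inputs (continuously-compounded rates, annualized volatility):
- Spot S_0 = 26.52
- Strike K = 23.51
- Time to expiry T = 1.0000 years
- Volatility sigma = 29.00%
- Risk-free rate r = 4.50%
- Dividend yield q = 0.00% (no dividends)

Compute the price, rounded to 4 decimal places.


d1 = (ln(S/K) + (r - q + 0.5*sigma^2) * T) / (sigma * sqrt(T)) = 0.71559760
d2 = d1 - sigma * sqrt(T) = 0.42559760
exp(-rT) = 0.95599748; exp(-qT) = 1.00000000
P = K * exp(-rT) * N(-d2) - S_0 * exp(-qT) * N(-d1)
N(-d1) = 0.23711993; N(-d2) = 0.33520055
P = 23.5100 * 0.95599748 * 0.33520055 - 26.5200 * 1.00000000 * 0.23711993 = 1.2454

Answer: Price = 1.2454


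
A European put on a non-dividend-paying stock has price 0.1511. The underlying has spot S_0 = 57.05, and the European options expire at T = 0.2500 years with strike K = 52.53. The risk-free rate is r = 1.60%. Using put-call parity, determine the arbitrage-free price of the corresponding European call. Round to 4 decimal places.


Answer: Call price = 4.8808

Derivation:
Put-call parity: C - P = S_0 * exp(-qT) - K * exp(-rT).
S_0 * exp(-qT) = 57.0500 * 1.00000000 = 57.05000000
K * exp(-rT) = 52.5300 * 0.99600799 = 52.32029968
C = P + S*exp(-qT) - K*exp(-rT)
C = 0.1511 + 57.05000000 - 52.32029968 = 4.8808


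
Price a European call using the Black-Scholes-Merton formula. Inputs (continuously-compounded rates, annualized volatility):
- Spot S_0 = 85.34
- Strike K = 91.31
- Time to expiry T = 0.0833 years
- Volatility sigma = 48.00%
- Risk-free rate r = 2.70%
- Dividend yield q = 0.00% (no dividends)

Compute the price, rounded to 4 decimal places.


Answer: Price = 2.5210

Derivation:
d1 = (ln(S/K) + (r - q + 0.5*sigma^2) * T) / (sigma * sqrt(T)) = -0.40257862
d2 = d1 - sigma * sqrt(T) = -0.54111497
exp(-rT) = 0.99775343; exp(-qT) = 1.00000000
C = S_0 * exp(-qT) * N(d1) - K * exp(-rT) * N(d2)
N(d1) = 0.34362912; N(d2) = 0.29421417
C = 85.3400 * 1.00000000 * 0.34362912 - 91.3100 * 0.99775343 * 0.29421417 = 2.5210


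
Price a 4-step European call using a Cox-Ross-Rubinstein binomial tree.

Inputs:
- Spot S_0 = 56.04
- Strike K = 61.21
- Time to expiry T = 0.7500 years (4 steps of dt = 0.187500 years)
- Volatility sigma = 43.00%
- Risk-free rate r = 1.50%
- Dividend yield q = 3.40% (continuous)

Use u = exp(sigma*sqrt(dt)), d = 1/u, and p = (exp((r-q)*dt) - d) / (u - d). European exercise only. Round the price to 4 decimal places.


dt = T/N = 0.187500
u = exp(sigma*sqrt(dt)) = 1.204658; d = 1/u = 0.830111
p = (exp((r-q)*dt) - d) / (u - d) = 0.444091
Discount per step: exp(-r*dt) = 0.997191
Stock lattice S(k, i) with i counting down-moves:
  k=0: S(0,0) = 56.0400
  k=1: S(1,0) = 67.5090; S(1,1) = 46.5194
  k=2: S(2,0) = 81.3253; S(2,1) = 56.0400; S(2,2) = 38.6163
  k=3: S(3,0) = 97.9691; S(3,1) = 67.5090; S(3,2) = 46.5194; S(3,3) = 32.0558
  k=4: S(4,0) = 118.0192; S(4,1) = 81.3253; S(4,2) = 56.0400; S(4,3) = 38.6163; S(4,4) = 26.6099
Terminal payoffs V(N, i) = max(S_T - K, 0):
  V(4,0) = 56.809229; V(4,1) = 20.115258; V(4,2) = 0.000000; V(4,3) = 0.000000; V(4,4) = 0.000000
Backward induction: V(k, i) = exp(-r*dt) * [p * V(k+1, i) + (1-p) * V(k+1, i+1)].
  V(3,0) = exp(-r*dt) * [p*56.809229 + (1-p)*20.115258] = 36.308443
  V(3,1) = exp(-r*dt) * [p*20.115258 + (1-p)*0.000000] = 8.907908
  V(3,2) = exp(-r*dt) * [p*0.000000 + (1-p)*0.000000] = 0.000000
  V(3,3) = exp(-r*dt) * [p*0.000000 + (1-p)*0.000000] = 0.000000
  V(2,0) = exp(-r*dt) * [p*36.308443 + (1-p)*8.907908] = 21.017033
  V(2,1) = exp(-r*dt) * [p*8.907908 + (1-p)*0.000000] = 3.944807
  V(2,2) = exp(-r*dt) * [p*0.000000 + (1-p)*0.000000] = 0.000000
  V(1,0) = exp(-r*dt) * [p*21.017033 + (1-p)*3.944807] = 11.494049
  V(1,1) = exp(-r*dt) * [p*3.944807 + (1-p)*0.000000] = 1.746932
  V(0,0) = exp(-r*dt) * [p*11.494049 + (1-p)*1.746932] = 6.058471

Answer: Price = V(0,0) = 6.0585


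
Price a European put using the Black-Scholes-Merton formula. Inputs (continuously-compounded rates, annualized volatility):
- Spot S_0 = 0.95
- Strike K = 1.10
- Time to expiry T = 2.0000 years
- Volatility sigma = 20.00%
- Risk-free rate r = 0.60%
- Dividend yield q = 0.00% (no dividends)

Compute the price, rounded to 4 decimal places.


d1 = (ln(S/K) + (r - q + 0.5*sigma^2) * T) / (sigma * sqrt(T)) = -0.33447379
d2 = d1 - sigma * sqrt(T) = -0.61731650
exp(-rT) = 0.98807171; exp(-qT) = 1.00000000
P = K * exp(-rT) * N(-d2) - S_0 * exp(-qT) * N(-d1)
N(-d1) = 0.63098897; N(-d2) = 0.73148701
P = 1.1000 * 0.98807171 * 0.73148701 - 0.9500 * 1.00000000 * 0.63098897 = 0.1956

Answer: Price = 0.1956


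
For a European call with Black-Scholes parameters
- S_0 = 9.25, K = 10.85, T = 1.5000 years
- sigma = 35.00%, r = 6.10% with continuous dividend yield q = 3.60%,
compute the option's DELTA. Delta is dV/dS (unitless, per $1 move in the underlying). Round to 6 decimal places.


d1 = -0.0703739067; d2 = -0.4990346117
phi(d1) = 0.3979556243; exp(-qT) = 0.9474321065; exp(-rT) = 0.9125613162
N(d1) = 0.4719480296
Delta = exp(-qT) * N(d1) = 0.9474321065 * 0.4719480296 = 0.447139

Answer: Delta = 0.447139
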